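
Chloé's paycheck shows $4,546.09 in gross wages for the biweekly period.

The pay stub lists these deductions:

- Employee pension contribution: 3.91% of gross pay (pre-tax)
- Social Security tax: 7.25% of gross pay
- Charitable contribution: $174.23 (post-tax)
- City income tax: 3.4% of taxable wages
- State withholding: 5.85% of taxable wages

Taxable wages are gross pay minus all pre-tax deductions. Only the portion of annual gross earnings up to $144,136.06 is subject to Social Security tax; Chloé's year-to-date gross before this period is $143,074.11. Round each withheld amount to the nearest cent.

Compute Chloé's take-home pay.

Employee pension contribution: $4,546.09 × 0.0391 = $177.75
Taxable wages = $4,546.09 − $177.75 = $4,368.34
City income tax: $4,368.34 × 0.034 = $148.52
State withholding: $4,368.34 × 0.0585 = $255.55
Social Security tax: only $144,136.06 − $143,074.11 = $1,061.95 of this check is subject → $1,061.95 × 0.0725 = $76.99
Charitable contribution: $174.23
Total deductions = $177.75 + $148.52 + $255.55 + $76.99 + $174.23 = $833.04
Net pay = $4,546.09 − $833.04 = $3,713.05

$3,713.05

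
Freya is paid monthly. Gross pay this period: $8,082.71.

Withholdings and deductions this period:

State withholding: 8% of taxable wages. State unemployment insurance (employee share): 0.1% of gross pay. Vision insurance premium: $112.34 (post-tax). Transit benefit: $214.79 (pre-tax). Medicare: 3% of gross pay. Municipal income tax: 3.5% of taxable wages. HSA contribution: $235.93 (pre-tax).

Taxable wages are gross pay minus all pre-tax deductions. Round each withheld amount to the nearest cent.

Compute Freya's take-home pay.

$6,391.41

Transit benefit: $214.79
HSA contribution: $235.93
Pre-tax total = $214.79 + $235.93 = $450.72
Taxable wages = $8,082.71 − $450.72 = $7,631.99
Municipal income tax: $7,631.99 × 0.035 = $267.12
State withholding: $7,631.99 × 0.08 = $610.56
Medicare: $8,082.71 × 0.03 = $242.48
State unemployment insurance (employee share): $8,082.71 × 0.001 = $8.08
Vision insurance premium: $112.34
Total deductions = $214.79 + $235.93 + $267.12 + $610.56 + $242.48 + $8.08 + $112.34 = $1,691.30
Net pay = $8,082.71 − $1,691.30 = $6,391.41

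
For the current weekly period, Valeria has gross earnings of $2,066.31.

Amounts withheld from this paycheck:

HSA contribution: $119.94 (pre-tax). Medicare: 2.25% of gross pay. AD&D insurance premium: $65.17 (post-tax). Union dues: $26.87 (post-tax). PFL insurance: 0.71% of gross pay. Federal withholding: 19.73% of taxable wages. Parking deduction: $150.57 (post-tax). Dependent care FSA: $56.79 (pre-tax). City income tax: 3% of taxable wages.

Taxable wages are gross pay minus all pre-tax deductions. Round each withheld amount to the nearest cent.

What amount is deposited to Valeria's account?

$1,156.31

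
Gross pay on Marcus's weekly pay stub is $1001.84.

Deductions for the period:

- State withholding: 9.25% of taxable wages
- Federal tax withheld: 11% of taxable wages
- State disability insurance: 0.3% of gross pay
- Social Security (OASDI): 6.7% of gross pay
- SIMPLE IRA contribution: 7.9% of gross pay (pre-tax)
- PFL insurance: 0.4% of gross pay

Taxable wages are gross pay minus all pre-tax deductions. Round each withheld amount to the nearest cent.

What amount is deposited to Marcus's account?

SIMPLE IRA contribution: $1001.84 × 0.079 = $79.15
Taxable wages = $1001.84 − $79.15 = $922.69
Federal tax withheld: $922.69 × 0.11 = $101.50
State withholding: $922.69 × 0.0925 = $85.35
PFL insurance: $1001.84 × 0.004 = $4.01
Social Security (OASDI): $1001.84 × 0.067 = $67.12
State disability insurance: $1001.84 × 0.003 = $3.01
Total deductions = $79.15 + $101.50 + $85.35 + $4.01 + $67.12 + $3.01 = $340.14
Net pay = $1001.84 − $340.14 = $661.70

$661.70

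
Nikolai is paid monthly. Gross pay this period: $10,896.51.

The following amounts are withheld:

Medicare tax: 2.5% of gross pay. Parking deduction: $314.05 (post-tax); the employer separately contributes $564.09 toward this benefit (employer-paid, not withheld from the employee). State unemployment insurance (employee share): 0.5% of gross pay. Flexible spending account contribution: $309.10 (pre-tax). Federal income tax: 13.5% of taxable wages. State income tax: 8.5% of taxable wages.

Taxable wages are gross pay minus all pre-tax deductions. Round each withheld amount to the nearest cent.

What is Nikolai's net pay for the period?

$7,617.24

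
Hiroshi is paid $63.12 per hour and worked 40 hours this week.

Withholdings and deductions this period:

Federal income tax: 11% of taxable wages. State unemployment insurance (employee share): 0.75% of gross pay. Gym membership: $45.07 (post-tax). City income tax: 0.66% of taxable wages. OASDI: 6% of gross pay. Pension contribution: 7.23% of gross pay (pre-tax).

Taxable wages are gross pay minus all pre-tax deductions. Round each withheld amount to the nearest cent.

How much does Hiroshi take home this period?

$1,853.65

Gross pay: 40 × $63.12 = $2,524.80
Pension contribution: $2,524.80 × 0.0723 = $182.54
Taxable wages = $2,524.80 − $182.54 = $2,342.26
City income tax: $2,342.26 × 0.0066 = $15.46
Federal income tax: $2,342.26 × 0.11 = $257.65
OASDI: $2,524.80 × 0.06 = $151.49
State unemployment insurance (employee share): $2,524.80 × 0.0075 = $18.94
Gym membership: $45.07
Total deductions = $182.54 + $15.46 + $257.65 + $151.49 + $18.94 + $45.07 = $671.15
Net pay = $2,524.80 − $671.15 = $1,853.65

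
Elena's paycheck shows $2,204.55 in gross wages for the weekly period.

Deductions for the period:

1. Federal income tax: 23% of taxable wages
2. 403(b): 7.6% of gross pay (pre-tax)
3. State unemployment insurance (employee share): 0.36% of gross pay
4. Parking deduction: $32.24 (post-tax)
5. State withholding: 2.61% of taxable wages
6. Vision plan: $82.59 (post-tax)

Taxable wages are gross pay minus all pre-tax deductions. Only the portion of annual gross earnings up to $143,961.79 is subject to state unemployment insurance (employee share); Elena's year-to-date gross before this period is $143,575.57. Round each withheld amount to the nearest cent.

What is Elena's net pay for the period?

403(b): $2,204.55 × 0.076 = $167.55
Taxable wages = $2,204.55 − $167.55 = $2,037.00
Federal income tax: $2,037.00 × 0.23 = $468.51
State withholding: $2,037.00 × 0.0261 = $53.17
State unemployment insurance (employee share): only $143,961.79 − $143,575.57 = $386.22 of this check is subject → $386.22 × 0.0036 = $1.39
Vision plan: $82.59
Parking deduction: $32.24
Total deductions = $167.55 + $468.51 + $53.17 + $1.39 + $82.59 + $32.24 = $805.45
Net pay = $2,204.55 − $805.45 = $1,399.10

$1,399.10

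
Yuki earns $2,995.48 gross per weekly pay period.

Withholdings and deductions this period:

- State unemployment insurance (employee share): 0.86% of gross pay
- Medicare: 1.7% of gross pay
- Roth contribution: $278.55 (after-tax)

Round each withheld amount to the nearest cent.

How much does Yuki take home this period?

$2,640.25

Medicare: $2,995.48 × 0.017 = $50.92
State unemployment insurance (employee share): $2,995.48 × 0.0086 = $25.76
Roth contribution: $278.55
Total deductions = $50.92 + $25.76 + $278.55 = $355.23
Net pay = $2,995.48 − $355.23 = $2,640.25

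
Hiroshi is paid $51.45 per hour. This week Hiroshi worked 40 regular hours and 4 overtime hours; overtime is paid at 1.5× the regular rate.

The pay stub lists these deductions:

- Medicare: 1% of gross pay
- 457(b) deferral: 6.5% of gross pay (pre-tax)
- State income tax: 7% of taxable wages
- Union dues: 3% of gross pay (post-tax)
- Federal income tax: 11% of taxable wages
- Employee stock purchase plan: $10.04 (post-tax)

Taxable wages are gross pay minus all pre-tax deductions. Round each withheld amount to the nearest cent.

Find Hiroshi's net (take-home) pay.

Regular pay: 40 × $51.45 = $2058.00
Overtime pay: 4 × $51.45 × 1.5 = $308.70
Gross pay = $2058.00 + $308.70 = $2366.70
457(b) deferral: $2366.70 × 0.065 = $153.84
Taxable wages = $2366.70 − $153.84 = $2212.86
State income tax: $2212.86 × 0.07 = $154.90
Federal income tax: $2212.86 × 0.11 = $243.41
Medicare: $2366.70 × 0.01 = $23.67
Union dues: $2366.70 × 0.03 = $71.00
Employee stock purchase plan: $10.04
Total deductions = $153.84 + $154.90 + $243.41 + $23.67 + $71.00 + $10.04 = $656.86
Net pay = $2366.70 − $656.86 = $1709.84

$1709.84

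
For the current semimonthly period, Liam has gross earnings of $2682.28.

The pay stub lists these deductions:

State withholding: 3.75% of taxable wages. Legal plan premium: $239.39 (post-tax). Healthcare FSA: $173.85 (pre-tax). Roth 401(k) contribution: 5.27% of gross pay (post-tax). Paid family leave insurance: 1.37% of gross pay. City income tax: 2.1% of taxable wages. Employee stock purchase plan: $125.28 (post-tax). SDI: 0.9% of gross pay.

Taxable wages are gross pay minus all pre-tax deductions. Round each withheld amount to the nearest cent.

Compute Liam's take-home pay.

Healthcare FSA: $173.85
Taxable wages = $2682.28 − $173.85 = $2508.43
City income tax: $2508.43 × 0.021 = $52.68
State withholding: $2508.43 × 0.0375 = $94.07
SDI: $2682.28 × 0.009 = $24.14
Paid family leave insurance: $2682.28 × 0.0137 = $36.75
Roth 401(k) contribution: $2682.28 × 0.0527 = $141.36
Legal plan premium: $239.39
Employee stock purchase plan: $125.28
Total deductions = $173.85 + $52.68 + $94.07 + $24.14 + $36.75 + $141.36 + $239.39 + $125.28 = $887.52
Net pay = $2682.28 − $887.52 = $1794.76

$1794.76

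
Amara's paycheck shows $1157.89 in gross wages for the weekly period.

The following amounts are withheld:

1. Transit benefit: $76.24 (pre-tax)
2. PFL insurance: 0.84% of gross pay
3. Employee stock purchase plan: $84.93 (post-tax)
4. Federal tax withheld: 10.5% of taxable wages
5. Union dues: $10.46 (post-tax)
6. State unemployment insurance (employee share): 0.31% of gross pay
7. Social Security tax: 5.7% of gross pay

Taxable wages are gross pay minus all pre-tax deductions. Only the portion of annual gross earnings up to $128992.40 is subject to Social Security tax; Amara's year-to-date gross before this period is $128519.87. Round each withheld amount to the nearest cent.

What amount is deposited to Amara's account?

$832.44

Transit benefit: $76.24
Taxable wages = $1157.89 − $76.24 = $1081.65
Federal tax withheld: $1081.65 × 0.105 = $113.57
PFL insurance: $1157.89 × 0.0084 = $9.73
Social Security tax: only $128992.40 − $128519.87 = $472.53 of this check is subject → $472.53 × 0.057 = $26.93
State unemployment insurance (employee share): $1157.89 × 0.0031 = $3.59
Employee stock purchase plan: $84.93
Union dues: $10.46
Total deductions = $76.24 + $113.57 + $9.73 + $26.93 + $3.59 + $84.93 + $10.46 = $325.45
Net pay = $1157.89 − $325.45 = $832.44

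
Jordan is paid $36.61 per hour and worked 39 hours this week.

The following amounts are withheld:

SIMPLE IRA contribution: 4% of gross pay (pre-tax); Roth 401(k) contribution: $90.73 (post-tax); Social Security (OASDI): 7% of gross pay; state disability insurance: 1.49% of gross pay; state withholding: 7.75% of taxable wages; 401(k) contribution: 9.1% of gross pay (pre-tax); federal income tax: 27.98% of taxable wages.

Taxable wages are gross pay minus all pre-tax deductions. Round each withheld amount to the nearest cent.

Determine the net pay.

$585.48

Gross pay: 39 × $36.61 = $1427.79
SIMPLE IRA contribution: $1427.79 × 0.04 = $57.11
401(k) contribution: $1427.79 × 0.091 = $129.93
Pre-tax total = $57.11 + $129.93 = $187.04
Taxable wages = $1427.79 − $187.04 = $1240.75
State withholding: $1240.75 × 0.0775 = $96.16
Federal income tax: $1240.75 × 0.2798 = $347.16
State disability insurance: $1427.79 × 0.0149 = $21.27
Social Security (OASDI): $1427.79 × 0.07 = $99.95
Roth 401(k) contribution: $90.73
Total deductions = $57.11 + $129.93 + $96.16 + $347.16 + $21.27 + $99.95 + $90.73 = $842.31
Net pay = $1427.79 − $842.31 = $585.48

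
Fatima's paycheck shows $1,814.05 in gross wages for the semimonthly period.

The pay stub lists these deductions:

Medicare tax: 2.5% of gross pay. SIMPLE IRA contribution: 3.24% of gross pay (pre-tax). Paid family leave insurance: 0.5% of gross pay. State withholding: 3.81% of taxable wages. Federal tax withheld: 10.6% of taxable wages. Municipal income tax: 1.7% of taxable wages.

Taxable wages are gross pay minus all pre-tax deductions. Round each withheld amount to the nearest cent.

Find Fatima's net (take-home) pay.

$1,418.07

SIMPLE IRA contribution: $1,814.05 × 0.0324 = $58.78
Taxable wages = $1,814.05 − $58.78 = $1,755.27
Municipal income tax: $1,755.27 × 0.017 = $29.84
State withholding: $1,755.27 × 0.0381 = $66.88
Federal tax withheld: $1,755.27 × 0.106 = $186.06
Medicare tax: $1,814.05 × 0.025 = $45.35
Paid family leave insurance: $1,814.05 × 0.005 = $9.07
Total deductions = $58.78 + $29.84 + $66.88 + $186.06 + $45.35 + $9.07 = $395.98
Net pay = $1,814.05 − $395.98 = $1,418.07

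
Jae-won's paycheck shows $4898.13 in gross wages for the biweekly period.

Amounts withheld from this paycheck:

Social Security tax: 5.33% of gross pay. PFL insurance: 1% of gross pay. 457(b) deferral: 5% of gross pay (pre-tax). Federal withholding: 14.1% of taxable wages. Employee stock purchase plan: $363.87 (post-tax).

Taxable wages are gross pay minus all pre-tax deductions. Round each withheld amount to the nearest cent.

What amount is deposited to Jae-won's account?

$3323.20

457(b) deferral: $4898.13 × 0.05 = $244.91
Taxable wages = $4898.13 − $244.91 = $4653.22
Federal withholding: $4653.22 × 0.141 = $656.10
PFL insurance: $4898.13 × 0.01 = $48.98
Social Security tax: $4898.13 × 0.0533 = $261.07
Employee stock purchase plan: $363.87
Total deductions = $244.91 + $656.10 + $48.98 + $261.07 + $363.87 = $1574.93
Net pay = $4898.13 − $1574.93 = $3323.20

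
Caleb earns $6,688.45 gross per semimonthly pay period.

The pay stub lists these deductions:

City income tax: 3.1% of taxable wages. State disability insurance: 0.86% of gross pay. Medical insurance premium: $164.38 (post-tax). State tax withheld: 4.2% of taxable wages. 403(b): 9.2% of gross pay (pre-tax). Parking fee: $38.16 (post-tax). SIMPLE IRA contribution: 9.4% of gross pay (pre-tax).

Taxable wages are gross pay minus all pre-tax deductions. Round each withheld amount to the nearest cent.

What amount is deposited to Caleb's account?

SIMPLE IRA contribution: $6,688.45 × 0.094 = $628.71
403(b): $6,688.45 × 0.092 = $615.34
Pre-tax total = $628.71 + $615.34 = $1,244.05
Taxable wages = $6,688.45 − $1,244.05 = $5,444.40
State tax withheld: $5,444.40 × 0.042 = $228.66
City income tax: $5,444.40 × 0.031 = $168.78
State disability insurance: $6,688.45 × 0.0086 = $57.52
Parking fee: $38.16
Medical insurance premium: $164.38
Total deductions = $628.71 + $615.34 + $228.66 + $168.78 + $57.52 + $38.16 + $164.38 = $1,901.55
Net pay = $6,688.45 − $1,901.55 = $4,786.90

$4,786.90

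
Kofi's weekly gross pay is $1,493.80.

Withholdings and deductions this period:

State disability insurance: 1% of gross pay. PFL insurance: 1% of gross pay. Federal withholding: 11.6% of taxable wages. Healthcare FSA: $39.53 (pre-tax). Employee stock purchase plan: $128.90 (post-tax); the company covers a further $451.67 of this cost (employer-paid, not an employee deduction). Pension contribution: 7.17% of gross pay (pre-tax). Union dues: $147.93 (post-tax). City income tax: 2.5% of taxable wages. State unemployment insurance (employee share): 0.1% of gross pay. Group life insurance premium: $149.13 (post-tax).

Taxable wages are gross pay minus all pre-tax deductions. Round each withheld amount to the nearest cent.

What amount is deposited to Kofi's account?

Healthcare FSA: $39.53
Pension contribution: $1,493.80 × 0.0717 = $107.11
Pre-tax total = $39.53 + $107.11 = $146.64
Taxable wages = $1,493.80 − $146.64 = $1,347.16
City income tax: $1,347.16 × 0.025 = $33.68
Federal withholding: $1,347.16 × 0.116 = $156.27
State disability insurance: $1,493.80 × 0.01 = $14.94
PFL insurance: $1,493.80 × 0.01 = $14.94
State unemployment insurance (employee share): $1,493.80 × 0.001 = $1.49
Employee stock purchase plan: $128.90
Union dues: $147.93
Group life insurance premium: $149.13
(Employer's $451.67 toward employee stock purchase plan is not withheld from the employee.)
Total deductions = $39.53 + $107.11 + $33.68 + $156.27 + $14.94 + $14.94 + $1.49 + $128.90 + $147.93 + $149.13 = $793.92
Net pay = $1,493.80 − $793.92 = $699.88

$699.88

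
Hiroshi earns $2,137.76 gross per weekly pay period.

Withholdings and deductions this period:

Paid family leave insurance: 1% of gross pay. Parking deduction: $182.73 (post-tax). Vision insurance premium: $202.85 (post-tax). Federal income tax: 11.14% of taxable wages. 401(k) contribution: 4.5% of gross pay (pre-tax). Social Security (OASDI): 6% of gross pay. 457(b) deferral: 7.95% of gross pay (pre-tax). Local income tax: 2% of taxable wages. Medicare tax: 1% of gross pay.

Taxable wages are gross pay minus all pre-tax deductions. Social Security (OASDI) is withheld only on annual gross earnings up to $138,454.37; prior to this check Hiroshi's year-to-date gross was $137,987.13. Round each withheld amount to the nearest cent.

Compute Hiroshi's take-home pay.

401(k) contribution: $2,137.76 × 0.045 = $96.20
457(b) deferral: $2,137.76 × 0.0795 = $169.95
Pre-tax total = $96.20 + $169.95 = $266.15
Taxable wages = $2,137.76 − $266.15 = $1,871.61
Federal income tax: $1,871.61 × 0.1114 = $208.50
Local income tax: $1,871.61 × 0.02 = $37.43
Medicare tax: $2,137.76 × 0.01 = $21.38
Paid family leave insurance: $2,137.76 × 0.01 = $21.38
Social Security (OASDI): only $138,454.37 − $137,987.13 = $467.24 of this check is subject → $467.24 × 0.06 = $28.03
Parking deduction: $182.73
Vision insurance premium: $202.85
Total deductions = $96.20 + $169.95 + $208.50 + $37.43 + $21.38 + $21.38 + $28.03 + $182.73 + $202.85 = $968.45
Net pay = $2,137.76 − $968.45 = $1,169.31

$1,169.31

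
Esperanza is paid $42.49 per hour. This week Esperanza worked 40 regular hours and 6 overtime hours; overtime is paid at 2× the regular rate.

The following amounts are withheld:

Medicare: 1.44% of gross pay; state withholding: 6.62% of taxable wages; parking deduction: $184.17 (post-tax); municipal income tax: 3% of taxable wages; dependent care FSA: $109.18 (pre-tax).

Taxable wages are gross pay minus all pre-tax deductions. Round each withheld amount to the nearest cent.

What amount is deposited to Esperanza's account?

$1682.26

Regular pay: 40 × $42.49 = $1699.60
Overtime pay: 6 × $42.49 × 2 = $509.88
Gross pay = $1699.60 + $509.88 = $2209.48
Dependent care FSA: $109.18
Taxable wages = $2209.48 − $109.18 = $2100.30
Municipal income tax: $2100.30 × 0.03 = $63.01
State withholding: $2100.30 × 0.0662 = $139.04
Medicare: $2209.48 × 0.0144 = $31.82
Parking deduction: $184.17
Total deductions = $109.18 + $63.01 + $139.04 + $31.82 + $184.17 = $527.22
Net pay = $2209.48 − $527.22 = $1682.26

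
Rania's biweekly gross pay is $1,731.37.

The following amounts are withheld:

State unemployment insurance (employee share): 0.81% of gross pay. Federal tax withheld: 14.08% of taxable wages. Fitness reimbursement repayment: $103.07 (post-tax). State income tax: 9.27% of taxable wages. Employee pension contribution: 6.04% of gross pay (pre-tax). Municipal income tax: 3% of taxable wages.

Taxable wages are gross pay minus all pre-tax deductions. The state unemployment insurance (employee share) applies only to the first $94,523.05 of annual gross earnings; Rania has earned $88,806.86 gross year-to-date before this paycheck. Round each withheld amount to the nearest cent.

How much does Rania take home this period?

Employee pension contribution: $1,731.37 × 0.0604 = $104.57
Taxable wages = $1,731.37 − $104.57 = $1,626.80
State income tax: $1,626.80 × 0.0927 = $150.80
Municipal income tax: $1,626.80 × 0.03 = $48.80
Federal tax withheld: $1,626.80 × 0.1408 = $229.05
State unemployment insurance (employee share): cap not yet reached, full $1,731.37 is subject → $1,731.37 × 0.0081 = $14.02
Fitness reimbursement repayment: $103.07
Total deductions = $104.57 + $150.80 + $48.80 + $229.05 + $14.02 + $103.07 = $650.31
Net pay = $1,731.37 − $650.31 = $1,081.06

$1,081.06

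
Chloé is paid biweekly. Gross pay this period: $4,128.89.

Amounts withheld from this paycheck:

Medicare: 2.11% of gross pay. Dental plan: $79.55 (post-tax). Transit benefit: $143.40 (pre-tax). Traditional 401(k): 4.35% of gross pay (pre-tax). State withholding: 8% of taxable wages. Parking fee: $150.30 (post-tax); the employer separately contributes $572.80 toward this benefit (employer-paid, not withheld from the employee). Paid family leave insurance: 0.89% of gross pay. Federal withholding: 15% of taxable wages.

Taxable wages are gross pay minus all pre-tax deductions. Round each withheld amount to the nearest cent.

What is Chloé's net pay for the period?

$2,576.81

Traditional 401(k): $4,128.89 × 0.0435 = $179.61
Transit benefit: $143.40
Pre-tax total = $179.61 + $143.40 = $323.01
Taxable wages = $4,128.89 − $323.01 = $3,805.88
Federal withholding: $3,805.88 × 0.15 = $570.88
State withholding: $3,805.88 × 0.08 = $304.47
Paid family leave insurance: $4,128.89 × 0.0089 = $36.75
Medicare: $4,128.89 × 0.0211 = $87.12
Parking fee: $150.30
Dental plan: $79.55
(Employer's $572.80 toward parking fee is not withheld from the employee.)
Total deductions = $179.61 + $143.40 + $570.88 + $304.47 + $36.75 + $87.12 + $150.30 + $79.55 = $1,552.08
Net pay = $4,128.89 − $1,552.08 = $2,576.81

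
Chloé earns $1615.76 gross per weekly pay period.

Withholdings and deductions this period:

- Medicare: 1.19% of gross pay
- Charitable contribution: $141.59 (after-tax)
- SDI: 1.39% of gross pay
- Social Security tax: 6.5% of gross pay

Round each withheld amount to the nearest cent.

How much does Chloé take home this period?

$1327.46

Social Security tax: $1615.76 × 0.065 = $105.02
Medicare: $1615.76 × 0.0119 = $19.23
SDI: $1615.76 × 0.0139 = $22.46
Charitable contribution: $141.59
Total deductions = $105.02 + $19.23 + $22.46 + $141.59 = $288.30
Net pay = $1615.76 − $288.30 = $1327.46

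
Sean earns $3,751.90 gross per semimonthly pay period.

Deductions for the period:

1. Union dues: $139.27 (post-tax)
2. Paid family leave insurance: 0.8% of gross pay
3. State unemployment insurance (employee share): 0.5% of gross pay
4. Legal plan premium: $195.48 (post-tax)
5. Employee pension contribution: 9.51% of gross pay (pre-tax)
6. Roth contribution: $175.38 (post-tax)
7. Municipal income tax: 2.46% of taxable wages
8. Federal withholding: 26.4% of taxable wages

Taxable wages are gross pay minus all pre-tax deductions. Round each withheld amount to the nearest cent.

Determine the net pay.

$1,856.36

Employee pension contribution: $3,751.90 × 0.0951 = $356.81
Taxable wages = $3,751.90 − $356.81 = $3,395.09
Municipal income tax: $3,395.09 × 0.0246 = $83.52
Federal withholding: $3,395.09 × 0.264 = $896.30
State unemployment insurance (employee share): $3,751.90 × 0.005 = $18.76
Paid family leave insurance: $3,751.90 × 0.008 = $30.02
Legal plan premium: $195.48
Union dues: $139.27
Roth contribution: $175.38
Total deductions = $356.81 + $83.52 + $896.30 + $18.76 + $30.02 + $195.48 + $139.27 + $175.38 = $1,895.54
Net pay = $3,751.90 − $1,895.54 = $1,856.36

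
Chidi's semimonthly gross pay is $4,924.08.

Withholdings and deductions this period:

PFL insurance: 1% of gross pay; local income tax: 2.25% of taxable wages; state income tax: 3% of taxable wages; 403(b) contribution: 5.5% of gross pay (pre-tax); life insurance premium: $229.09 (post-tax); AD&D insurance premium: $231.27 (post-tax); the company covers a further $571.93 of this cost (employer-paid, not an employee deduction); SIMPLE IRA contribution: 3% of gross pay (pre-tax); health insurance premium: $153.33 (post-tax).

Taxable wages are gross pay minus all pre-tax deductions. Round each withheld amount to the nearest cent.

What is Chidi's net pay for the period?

$3,606.07

403(b) contribution: $4,924.08 × 0.055 = $270.82
SIMPLE IRA contribution: $4,924.08 × 0.03 = $147.72
Pre-tax total = $270.82 + $147.72 = $418.54
Taxable wages = $4,924.08 − $418.54 = $4,505.54
State income tax: $4,505.54 × 0.03 = $135.17
Local income tax: $4,505.54 × 0.0225 = $101.37
PFL insurance: $4,924.08 × 0.01 = $49.24
Life insurance premium: $229.09
Health insurance premium: $153.33
AD&D insurance premium: $231.27
(Employer's $571.93 toward AD&D insurance premium is not withheld from the employee.)
Total deductions = $270.82 + $147.72 + $135.17 + $101.37 + $49.24 + $229.09 + $153.33 + $231.27 = $1,318.01
Net pay = $4,924.08 − $1,318.01 = $3,606.07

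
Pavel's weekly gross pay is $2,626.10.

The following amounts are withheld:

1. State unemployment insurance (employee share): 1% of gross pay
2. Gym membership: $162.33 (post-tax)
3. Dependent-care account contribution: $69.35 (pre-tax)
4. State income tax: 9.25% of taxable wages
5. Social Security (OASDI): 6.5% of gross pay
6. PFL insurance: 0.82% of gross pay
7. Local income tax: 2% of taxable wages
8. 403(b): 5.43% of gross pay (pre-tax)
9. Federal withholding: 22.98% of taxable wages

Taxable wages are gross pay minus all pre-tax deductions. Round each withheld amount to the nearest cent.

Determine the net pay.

Dependent-care account contribution: $69.35
403(b): $2,626.10 × 0.0543 = $142.60
Pre-tax total = $69.35 + $142.60 = $211.95
Taxable wages = $2,626.10 − $211.95 = $2,414.15
Local income tax: $2,414.15 × 0.02 = $48.28
Federal withholding: $2,414.15 × 0.2298 = $554.77
State income tax: $2,414.15 × 0.0925 = $223.31
State unemployment insurance (employee share): $2,626.10 × 0.01 = $26.26
Social Security (OASDI): $2,626.10 × 0.065 = $170.70
PFL insurance: $2,626.10 × 0.0082 = $21.53
Gym membership: $162.33
Total deductions = $69.35 + $142.60 + $48.28 + $554.77 + $223.31 + $26.26 + $170.70 + $21.53 + $162.33 = $1,419.13
Net pay = $2,626.10 − $1,419.13 = $1,206.97

$1,206.97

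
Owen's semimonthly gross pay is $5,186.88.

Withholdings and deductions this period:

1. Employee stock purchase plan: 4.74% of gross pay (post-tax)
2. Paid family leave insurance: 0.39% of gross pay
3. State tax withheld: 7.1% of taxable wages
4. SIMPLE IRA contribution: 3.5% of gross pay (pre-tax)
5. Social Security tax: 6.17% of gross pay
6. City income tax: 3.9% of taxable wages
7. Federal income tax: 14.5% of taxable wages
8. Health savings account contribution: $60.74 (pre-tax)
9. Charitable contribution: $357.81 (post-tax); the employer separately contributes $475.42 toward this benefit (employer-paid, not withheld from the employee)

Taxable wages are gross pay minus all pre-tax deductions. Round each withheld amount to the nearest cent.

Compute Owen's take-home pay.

$2,739.79

Health savings account contribution: $60.74
SIMPLE IRA contribution: $5,186.88 × 0.035 = $181.54
Pre-tax total = $60.74 + $181.54 = $242.28
Taxable wages = $5,186.88 − $242.28 = $4,944.60
City income tax: $4,944.60 × 0.039 = $192.84
Federal income tax: $4,944.60 × 0.145 = $716.97
State tax withheld: $4,944.60 × 0.071 = $351.07
Paid family leave insurance: $5,186.88 × 0.0039 = $20.23
Social Security tax: $5,186.88 × 0.0617 = $320.03
Employee stock purchase plan: $5,186.88 × 0.0474 = $245.86
Charitable contribution: $357.81
(Employer's $475.42 toward charitable contribution is not withheld from the employee.)
Total deductions = $60.74 + $181.54 + $192.84 + $716.97 + $351.07 + $20.23 + $320.03 + $245.86 + $357.81 = $2,447.09
Net pay = $5,186.88 − $2,447.09 = $2,739.79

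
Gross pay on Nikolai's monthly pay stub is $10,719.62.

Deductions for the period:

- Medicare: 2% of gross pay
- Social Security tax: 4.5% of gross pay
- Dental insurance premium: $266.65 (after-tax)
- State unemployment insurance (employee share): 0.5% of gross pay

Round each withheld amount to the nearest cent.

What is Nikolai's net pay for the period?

Medicare: $10,719.62 × 0.02 = $214.39
Social Security tax: $10,719.62 × 0.045 = $482.38
State unemployment insurance (employee share): $10,719.62 × 0.005 = $53.60
Dental insurance premium: $266.65
Total deductions = $214.39 + $482.38 + $53.60 + $266.65 = $1,017.02
Net pay = $10,719.62 − $1,017.02 = $9,702.60

$9,702.60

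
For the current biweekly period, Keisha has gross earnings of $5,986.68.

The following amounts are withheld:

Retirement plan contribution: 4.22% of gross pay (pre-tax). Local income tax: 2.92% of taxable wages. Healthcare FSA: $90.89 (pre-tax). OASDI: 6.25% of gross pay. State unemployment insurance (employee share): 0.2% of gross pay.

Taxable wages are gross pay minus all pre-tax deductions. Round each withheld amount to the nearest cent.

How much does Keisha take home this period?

$5,092.23

Retirement plan contribution: $5,986.68 × 0.0422 = $252.64
Healthcare FSA: $90.89
Pre-tax total = $252.64 + $90.89 = $343.53
Taxable wages = $5,986.68 − $343.53 = $5,643.15
Local income tax: $5,643.15 × 0.0292 = $164.78
State unemployment insurance (employee share): $5,986.68 × 0.002 = $11.97
OASDI: $5,986.68 × 0.0625 = $374.17
Total deductions = $252.64 + $90.89 + $164.78 + $11.97 + $374.17 = $894.45
Net pay = $5,986.68 − $894.45 = $5,092.23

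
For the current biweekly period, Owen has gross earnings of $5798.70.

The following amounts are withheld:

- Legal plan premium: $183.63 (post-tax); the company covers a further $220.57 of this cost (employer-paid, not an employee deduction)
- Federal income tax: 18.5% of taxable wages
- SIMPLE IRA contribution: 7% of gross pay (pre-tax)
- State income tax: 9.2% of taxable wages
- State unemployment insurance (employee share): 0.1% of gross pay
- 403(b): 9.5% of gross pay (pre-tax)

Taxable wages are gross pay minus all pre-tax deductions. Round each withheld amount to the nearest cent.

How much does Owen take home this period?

SIMPLE IRA contribution: $5798.70 × 0.07 = $405.91
403(b): $5798.70 × 0.095 = $550.88
Pre-tax total = $405.91 + $550.88 = $956.79
Taxable wages = $5798.70 − $956.79 = $4841.91
State income tax: $4841.91 × 0.092 = $445.46
Federal income tax: $4841.91 × 0.185 = $895.75
State unemployment insurance (employee share): $5798.70 × 0.001 = $5.80
Legal plan premium: $183.63
(Employer's $220.57 toward legal plan premium is not withheld from the employee.)
Total deductions = $405.91 + $550.88 + $445.46 + $895.75 + $5.80 + $183.63 = $2487.43
Net pay = $5798.70 − $2487.43 = $3311.27

$3311.27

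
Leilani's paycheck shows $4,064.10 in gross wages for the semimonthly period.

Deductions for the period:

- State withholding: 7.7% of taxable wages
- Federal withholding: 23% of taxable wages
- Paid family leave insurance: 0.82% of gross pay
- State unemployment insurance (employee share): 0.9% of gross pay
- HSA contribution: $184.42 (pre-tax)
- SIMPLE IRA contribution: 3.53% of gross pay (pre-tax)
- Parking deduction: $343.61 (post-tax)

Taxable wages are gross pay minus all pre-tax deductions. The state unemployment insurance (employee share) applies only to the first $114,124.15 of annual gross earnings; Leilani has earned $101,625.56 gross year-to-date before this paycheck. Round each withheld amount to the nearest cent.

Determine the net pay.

HSA contribution: $184.42
SIMPLE IRA contribution: $4,064.10 × 0.0353 = $143.46
Pre-tax total = $184.42 + $143.46 = $327.88
Taxable wages = $4,064.10 − $327.88 = $3,736.22
State withholding: $3,736.22 × 0.077 = $287.69
Federal withholding: $3,736.22 × 0.23 = $859.33
State unemployment insurance (employee share): cap not yet reached, full $4,064.10 is subject → $4,064.10 × 0.009 = $36.58
Paid family leave insurance: $4,064.10 × 0.0082 = $33.33
Parking deduction: $343.61
Total deductions = $184.42 + $143.46 + $287.69 + $859.33 + $36.58 + $33.33 + $343.61 = $1,888.42
Net pay = $4,064.10 − $1,888.42 = $2,175.68

$2,175.68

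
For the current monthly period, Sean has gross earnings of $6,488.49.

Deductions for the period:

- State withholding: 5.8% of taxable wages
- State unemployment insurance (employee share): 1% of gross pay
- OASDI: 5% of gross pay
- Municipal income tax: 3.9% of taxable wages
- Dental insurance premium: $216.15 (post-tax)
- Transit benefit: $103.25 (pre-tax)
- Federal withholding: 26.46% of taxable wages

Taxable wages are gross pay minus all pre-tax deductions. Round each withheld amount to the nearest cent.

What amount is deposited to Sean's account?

Transit benefit: $103.25
Taxable wages = $6,488.49 − $103.25 = $6,385.24
State withholding: $6,385.24 × 0.058 = $370.34
Federal withholding: $6,385.24 × 0.2646 = $1,689.53
Municipal income tax: $6,385.24 × 0.039 = $249.02
State unemployment insurance (employee share): $6,488.49 × 0.01 = $64.88
OASDI: $6,488.49 × 0.05 = $324.42
Dental insurance premium: $216.15
Total deductions = $103.25 + $370.34 + $1,689.53 + $249.02 + $64.88 + $324.42 + $216.15 = $3,017.59
Net pay = $6,488.49 − $3,017.59 = $3,470.90

$3,470.90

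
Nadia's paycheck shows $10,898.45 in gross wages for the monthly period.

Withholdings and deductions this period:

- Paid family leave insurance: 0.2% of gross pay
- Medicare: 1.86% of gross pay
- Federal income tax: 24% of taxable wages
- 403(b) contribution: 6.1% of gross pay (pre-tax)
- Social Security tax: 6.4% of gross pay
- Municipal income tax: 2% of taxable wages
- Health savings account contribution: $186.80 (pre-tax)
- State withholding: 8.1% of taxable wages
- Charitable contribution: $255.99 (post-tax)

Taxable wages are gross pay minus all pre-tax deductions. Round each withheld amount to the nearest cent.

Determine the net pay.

403(b) contribution: $10,898.45 × 0.061 = $664.81
Health savings account contribution: $186.80
Pre-tax total = $664.81 + $186.80 = $851.61
Taxable wages = $10,898.45 − $851.61 = $10,046.84
Federal income tax: $10,046.84 × 0.24 = $2,411.24
Municipal income tax: $10,046.84 × 0.02 = $200.94
State withholding: $10,046.84 × 0.081 = $813.79
Social Security tax: $10,898.45 × 0.064 = $697.50
Medicare: $10,898.45 × 0.0186 = $202.71
Paid family leave insurance: $10,898.45 × 0.002 = $21.80
Charitable contribution: $255.99
Total deductions = $664.81 + $186.80 + $2,411.24 + $200.94 + $813.79 + $697.50 + $202.71 + $21.80 + $255.99 = $5,455.58
Net pay = $10,898.45 − $5,455.58 = $5,442.87

$5,442.87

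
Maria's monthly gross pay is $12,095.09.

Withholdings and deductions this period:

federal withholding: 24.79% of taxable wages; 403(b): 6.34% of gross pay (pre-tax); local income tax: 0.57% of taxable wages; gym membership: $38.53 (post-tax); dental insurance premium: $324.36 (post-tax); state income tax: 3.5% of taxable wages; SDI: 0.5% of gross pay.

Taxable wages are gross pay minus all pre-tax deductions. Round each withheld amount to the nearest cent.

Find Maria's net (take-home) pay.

$7,635.55

403(b): $12,095.09 × 0.0634 = $766.83
Taxable wages = $12,095.09 − $766.83 = $11,328.26
Federal withholding: $11,328.26 × 0.2479 = $2,808.28
Local income tax: $11,328.26 × 0.0057 = $64.57
State income tax: $11,328.26 × 0.035 = $396.49
SDI: $12,095.09 × 0.005 = $60.48
Dental insurance premium: $324.36
Gym membership: $38.53
Total deductions = $766.83 + $2,808.28 + $64.57 + $396.49 + $60.48 + $324.36 + $38.53 = $4,459.54
Net pay = $12,095.09 − $4,459.54 = $7,635.55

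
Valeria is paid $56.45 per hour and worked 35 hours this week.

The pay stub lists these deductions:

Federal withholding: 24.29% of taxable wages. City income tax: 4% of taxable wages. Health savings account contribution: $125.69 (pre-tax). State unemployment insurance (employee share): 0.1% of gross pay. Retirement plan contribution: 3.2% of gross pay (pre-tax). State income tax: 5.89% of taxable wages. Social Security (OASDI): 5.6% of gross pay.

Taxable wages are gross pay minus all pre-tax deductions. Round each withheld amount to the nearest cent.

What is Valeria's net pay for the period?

Gross pay: 35 × $56.45 = $1975.75
Retirement plan contribution: $1975.75 × 0.032 = $63.22
Health savings account contribution: $125.69
Pre-tax total = $63.22 + $125.69 = $188.91
Taxable wages = $1975.75 − $188.91 = $1786.84
State income tax: $1786.84 × 0.0589 = $105.24
City income tax: $1786.84 × 0.04 = $71.47
Federal withholding: $1786.84 × 0.2429 = $434.02
Social Security (OASDI): $1975.75 × 0.056 = $110.64
State unemployment insurance (employee share): $1975.75 × 0.001 = $1.98
Total deductions = $63.22 + $125.69 + $105.24 + $71.47 + $434.02 + $110.64 + $1.98 = $912.26
Net pay = $1975.75 − $912.26 = $1063.49

$1063.49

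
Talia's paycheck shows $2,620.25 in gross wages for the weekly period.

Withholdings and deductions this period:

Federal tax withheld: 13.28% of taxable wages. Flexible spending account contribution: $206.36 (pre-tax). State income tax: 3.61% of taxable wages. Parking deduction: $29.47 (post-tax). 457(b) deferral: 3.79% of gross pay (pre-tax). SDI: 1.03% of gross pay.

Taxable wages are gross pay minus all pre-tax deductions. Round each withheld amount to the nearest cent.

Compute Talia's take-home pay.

$1,867.18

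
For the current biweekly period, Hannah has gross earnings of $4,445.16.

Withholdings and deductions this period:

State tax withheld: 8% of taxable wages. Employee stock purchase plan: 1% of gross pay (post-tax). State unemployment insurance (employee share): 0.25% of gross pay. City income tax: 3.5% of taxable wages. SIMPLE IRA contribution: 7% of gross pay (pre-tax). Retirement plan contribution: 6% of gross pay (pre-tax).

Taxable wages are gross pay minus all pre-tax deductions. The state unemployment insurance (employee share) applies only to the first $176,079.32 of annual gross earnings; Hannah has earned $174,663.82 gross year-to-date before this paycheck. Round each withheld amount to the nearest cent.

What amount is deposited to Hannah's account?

$3,374.56

Retirement plan contribution: $4,445.16 × 0.06 = $266.71
SIMPLE IRA contribution: $4,445.16 × 0.07 = $311.16
Pre-tax total = $266.71 + $311.16 = $577.87
Taxable wages = $4,445.16 − $577.87 = $3,867.29
State tax withheld: $3,867.29 × 0.08 = $309.38
City income tax: $3,867.29 × 0.035 = $135.36
State unemployment insurance (employee share): only $176,079.32 − $174,663.82 = $1,415.50 of this check is subject → $1,415.50 × 0.0025 = $3.54
Employee stock purchase plan: $4,445.16 × 0.01 = $44.45
Total deductions = $266.71 + $311.16 + $309.38 + $135.36 + $3.54 + $44.45 = $1,070.60
Net pay = $4,445.16 − $1,070.60 = $3,374.56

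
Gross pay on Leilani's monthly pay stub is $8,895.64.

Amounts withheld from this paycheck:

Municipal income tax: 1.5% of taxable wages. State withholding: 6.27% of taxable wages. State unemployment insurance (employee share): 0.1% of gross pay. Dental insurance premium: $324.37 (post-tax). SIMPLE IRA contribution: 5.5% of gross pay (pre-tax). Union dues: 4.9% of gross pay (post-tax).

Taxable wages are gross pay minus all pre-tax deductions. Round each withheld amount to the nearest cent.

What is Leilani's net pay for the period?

$6,984.04

SIMPLE IRA contribution: $8,895.64 × 0.055 = $489.26
Taxable wages = $8,895.64 − $489.26 = $8,406.38
Municipal income tax: $8,406.38 × 0.015 = $126.10
State withholding: $8,406.38 × 0.0627 = $527.08
State unemployment insurance (employee share): $8,895.64 × 0.001 = $8.90
Dental insurance premium: $324.37
Union dues: $8,895.64 × 0.049 = $435.89
Total deductions = $489.26 + $126.10 + $527.08 + $8.90 + $324.37 + $435.89 = $1,911.60
Net pay = $8,895.64 − $1,911.60 = $6,984.04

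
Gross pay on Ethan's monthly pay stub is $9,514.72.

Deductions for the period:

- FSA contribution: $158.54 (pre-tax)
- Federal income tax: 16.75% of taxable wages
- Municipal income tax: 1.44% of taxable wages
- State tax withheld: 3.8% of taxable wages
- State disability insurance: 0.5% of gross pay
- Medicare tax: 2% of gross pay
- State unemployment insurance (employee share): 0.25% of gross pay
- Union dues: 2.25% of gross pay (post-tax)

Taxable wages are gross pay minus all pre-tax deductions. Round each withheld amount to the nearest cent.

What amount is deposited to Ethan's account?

FSA contribution: $158.54
Taxable wages = $9,514.72 − $158.54 = $9,356.18
Municipal income tax: $9,356.18 × 0.0144 = $134.73
Federal income tax: $9,356.18 × 0.1675 = $1,567.16
State tax withheld: $9,356.18 × 0.038 = $355.53
State disability insurance: $9,514.72 × 0.005 = $47.57
State unemployment insurance (employee share): $9,514.72 × 0.0025 = $23.79
Medicare tax: $9,514.72 × 0.02 = $190.29
Union dues: $9,514.72 × 0.0225 = $214.08
Total deductions = $158.54 + $134.73 + $1,567.16 + $355.53 + $47.57 + $23.79 + $190.29 + $214.08 = $2,691.69
Net pay = $9,514.72 − $2,691.69 = $6,823.03

$6,823.03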